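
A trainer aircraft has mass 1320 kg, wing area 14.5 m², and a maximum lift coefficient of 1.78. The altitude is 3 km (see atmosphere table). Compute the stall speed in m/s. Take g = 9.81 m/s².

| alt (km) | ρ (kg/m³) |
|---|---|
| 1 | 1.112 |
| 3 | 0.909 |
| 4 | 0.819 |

V_stall = 33.2 m/s

At 3 km, from the table: ρ = 0.909 kg/m³.
Weight W = mg = 1320 × 9.81 = 12950 N.
V_stall = √(2W/(ρ·S·CL,max)) = √(2 × 12950 / (0.909 × 14.5 × 1.78))
V_stall = √1104 = 33.2 m/s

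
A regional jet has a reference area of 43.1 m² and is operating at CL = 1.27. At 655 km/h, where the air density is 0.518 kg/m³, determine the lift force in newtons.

Convert speed: v = 655 km/h ÷ 3.6 = 181.9 m/s.
Dynamic pressure q = ½ρv² = ½ × 0.518 × 181.9² = 8574 Pa.
L = q·S·CL = 8574 × 43.1 × 1.27 = 4.69×10^5 N ≈ 469 kN

L = 4.69×10^5 N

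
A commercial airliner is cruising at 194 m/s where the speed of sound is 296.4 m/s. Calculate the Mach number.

M = v/a = 194 / 296.4 = 0.655

M = 0.655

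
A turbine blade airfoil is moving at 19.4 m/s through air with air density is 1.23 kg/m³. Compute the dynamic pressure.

q = ½ρv² = ½ × 1.23 × 19.4² = 231 Pa

q = 231 Pa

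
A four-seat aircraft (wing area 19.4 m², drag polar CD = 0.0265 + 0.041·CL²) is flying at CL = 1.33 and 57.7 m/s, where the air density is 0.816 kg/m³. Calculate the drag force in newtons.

CD = 0.0265 + 0.041 × 1.33² = 0.09902
D = ½ρv²S·CD = ½ × 0.816 × 57.7² × 19.4 × 0.09902 = 2610 N

D = 2610 N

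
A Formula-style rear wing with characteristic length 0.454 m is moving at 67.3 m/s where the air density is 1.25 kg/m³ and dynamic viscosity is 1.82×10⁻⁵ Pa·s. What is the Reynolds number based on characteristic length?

Re = ρ·v·c/μ = 1.25 × 67.3 × 0.454 / (1.82×10⁻⁵) = 2.1×10^6

Re = 2.1×10^6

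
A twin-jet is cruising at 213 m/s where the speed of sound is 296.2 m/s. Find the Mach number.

M = 0.719

M = v/a = 213 / 296.2 = 0.719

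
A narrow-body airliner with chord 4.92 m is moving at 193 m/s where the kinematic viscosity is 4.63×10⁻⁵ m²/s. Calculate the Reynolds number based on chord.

Re = 2.05×10^7

Re = v·c/ν = 193 × 4.92 / (4.63×10⁻⁵) = 2.05×10^7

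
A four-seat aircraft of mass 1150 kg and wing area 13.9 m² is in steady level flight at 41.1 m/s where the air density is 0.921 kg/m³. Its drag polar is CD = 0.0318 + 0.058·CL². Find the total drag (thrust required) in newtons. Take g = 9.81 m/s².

Weight W = mg = 1150 × 9.81 = 11282 N; in level flight L = W.
Dynamic pressure q = 0.5 × 0.921 × 41.1² = 777.9 Pa.
CL = 2W/(ρv²S) = 2×11282/(0.921×41.1²×13.9) = 1.043.
CD = 0.0318 + 0.058 × 1.043² = 0.09494.
D = q·S·CD = 777.9 × 13.9 × 0.09494 = 1027 N

D = 1030 N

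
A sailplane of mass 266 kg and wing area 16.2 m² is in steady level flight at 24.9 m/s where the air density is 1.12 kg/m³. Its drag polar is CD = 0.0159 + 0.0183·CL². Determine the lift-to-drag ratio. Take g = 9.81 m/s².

L/D = 23.4

Level flight ⇒ L = W = m·g = 266 × 9.81 = 2609.5 N.
Dynamic pressure q = 0.5 × 1.12 × 24.9² = 347.2 Pa.
Required CL = L/(qS) = 2609.5/(347.2·16.2) = 0.4639.
CD = 0.0159 + 0.0183 × 0.4639² = 0.01984.
L/D = CL/CD = 0.4639 / 0.01984 = 23.4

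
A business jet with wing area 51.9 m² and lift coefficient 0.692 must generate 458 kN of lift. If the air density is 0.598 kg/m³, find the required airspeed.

L = ½ρv²S·CL ⇒ v = √(2L/(ρ·S·CL))
v = √(2 × 4.58×10^5 / (0.598 × 51.9 × 0.692)) = √42650 = 207 m/s

v = 207 m/s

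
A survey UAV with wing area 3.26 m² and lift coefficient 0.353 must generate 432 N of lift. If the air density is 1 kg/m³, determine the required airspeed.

v = 27.4 m/s

L = ½ρv²S·CL ⇒ v = √(2L/(ρ·S·CL))
v = √(2 × 432 / (1 × 3.26 × 0.353)) = √750.8 = 27.4 m/s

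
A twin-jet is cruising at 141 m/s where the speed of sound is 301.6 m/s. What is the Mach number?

M = v/a = 141 / 301.6 = 0.468

M = 0.468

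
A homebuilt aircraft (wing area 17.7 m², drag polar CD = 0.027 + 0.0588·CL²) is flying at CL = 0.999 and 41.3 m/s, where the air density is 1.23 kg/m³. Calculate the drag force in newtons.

CD = 0.027 + 0.0588 × 0.999² = 0.08568
D = ½ρv²S·CD = ½ × 1.23 × 41.3² × 17.7 × 0.08568 = 1590 N

D = 1590 N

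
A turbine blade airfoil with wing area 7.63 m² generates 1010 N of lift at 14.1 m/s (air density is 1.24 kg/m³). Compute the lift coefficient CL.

CL = 1.07

From L = ½ρv²S·CL, rearranging gives CL = 2L/(ρv²S).
CL = 2 × 1010 / (1.24 × 14.1² × 7.63) = 1.07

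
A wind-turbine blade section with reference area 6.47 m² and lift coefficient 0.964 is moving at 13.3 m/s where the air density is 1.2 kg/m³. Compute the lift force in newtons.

L = 662 N

L = ½ρv²S·CL = ½ × 1.2 × 13.3² × 6.47 × 0.964 = 662 N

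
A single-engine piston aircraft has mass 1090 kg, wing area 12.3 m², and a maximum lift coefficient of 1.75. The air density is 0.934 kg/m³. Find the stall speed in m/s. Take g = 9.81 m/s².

V_stall = 32.6 m/s

At stall, lift equals weight: L = W = m·g = 1090 × 9.81 = 10690 N.
V_stall = √(2W/(ρ·S·CL,max)) = √(2 × 10690 / (0.934 × 12.3 × 1.75))
V_stall = √1064 = 32.6 m/s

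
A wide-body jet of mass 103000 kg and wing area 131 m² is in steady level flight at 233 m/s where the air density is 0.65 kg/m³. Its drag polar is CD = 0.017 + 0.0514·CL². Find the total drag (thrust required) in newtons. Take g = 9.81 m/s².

D = 62000 N

Weight W = mg = 103000 × 9.81 = 1.0104×10^6 N; in level flight L = W.
Dynamic pressure q = 0.5 × 0.65 × 233² = 17640 Pa.
Required CL = L/(qS) = 1.0104×10^6/(17640·131) = 0.4372.
CD = 0.017 + 0.0514 × 0.4372² = 0.02682.
D = q·S·CD = 17640 × 131 × 0.02682 = 62000 N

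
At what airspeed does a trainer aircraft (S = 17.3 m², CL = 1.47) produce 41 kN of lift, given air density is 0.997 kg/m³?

L = ½ρv²S·CL ⇒ v = √(2L/(ρ·S·CL))
v = √(2 × 41000 / (0.997 × 17.3 × 1.47)) = √3234 = 56.9 m/s

v = 56.9 m/s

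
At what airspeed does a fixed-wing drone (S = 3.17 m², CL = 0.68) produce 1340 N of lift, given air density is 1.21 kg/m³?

L = ½ρv²S·CL ⇒ v = √(2L/(ρ·S·CL))
v = √(2 × 1340 / (1.21 × 3.17 × 0.68)) = √1027 = 32.1 m/s

v = 32.1 m/s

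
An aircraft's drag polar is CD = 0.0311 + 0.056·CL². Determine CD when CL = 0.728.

CD = 0.0311 + 0.056 × 0.728² = 0.0311 + 0.02968 = 0.0608

CD = 0.0608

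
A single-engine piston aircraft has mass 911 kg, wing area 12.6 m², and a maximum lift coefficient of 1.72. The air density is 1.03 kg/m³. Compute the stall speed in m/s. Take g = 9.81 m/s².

V_stall = 28.3 m/s

Stall occurs when L = W at CL,max. W = mg = 911 × 9.81 = 8937 N.
From L = ½ρV²S·CL,max = W: V_stall = √(2W/(ρSCL,max)) = √(2·8937/(1.03·12.6·1.72))
V_stall = √800.7 = 28.3 m/s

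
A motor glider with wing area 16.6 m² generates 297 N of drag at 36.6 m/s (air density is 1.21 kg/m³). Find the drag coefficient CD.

CD = 0.0221

From D = ½ρv²S·CD, rearranging gives CD = 2D/(ρv²S).
CD = 2 × 297 / (1.21 × 36.6² × 16.6) = 0.0221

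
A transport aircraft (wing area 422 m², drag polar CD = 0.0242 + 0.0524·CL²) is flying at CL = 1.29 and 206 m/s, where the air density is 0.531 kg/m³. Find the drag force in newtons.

CD = 0.0242 + 0.0524 × 1.29² = 0.1114
D = ½ρv²S·CD = ½ × 0.531 × 206² × 422 × 0.1114 = 5.3×10^5 N

D = 5.3×10^5 N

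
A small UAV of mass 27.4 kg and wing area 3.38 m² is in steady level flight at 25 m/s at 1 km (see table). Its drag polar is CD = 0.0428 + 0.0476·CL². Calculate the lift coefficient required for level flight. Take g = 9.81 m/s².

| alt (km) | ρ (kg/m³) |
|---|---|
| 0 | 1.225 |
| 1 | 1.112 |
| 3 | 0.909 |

At 1 km, from the table: ρ = 1.112 kg/m³.
Level flight ⇒ L = W = m·g = 27.4 × 9.81 = 268.79 N.
q = ½ρv² = ½ × 1.112 × 25² = 347.5 Pa.
Required CL = L/(qS) = 268.79/(347.5·3.38) = 0.2288.

CL = 0.229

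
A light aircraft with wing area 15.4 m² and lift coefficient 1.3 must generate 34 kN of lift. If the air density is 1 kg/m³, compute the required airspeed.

L = ½ρv²S·CL ⇒ v = √(2L/(ρ·S·CL))
v = √(2 × 34000 / (1 × 15.4 × 1.3)) = √3397 = 58.3 m/s

v = 58.3 m/s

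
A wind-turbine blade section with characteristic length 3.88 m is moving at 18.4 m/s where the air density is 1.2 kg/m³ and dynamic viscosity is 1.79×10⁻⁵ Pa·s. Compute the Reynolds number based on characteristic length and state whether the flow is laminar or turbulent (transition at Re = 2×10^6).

Re = ρ·v·c/μ = 1.2 × 18.4 × 3.88 / (1.79×10⁻⁵) = 4.79×10^6
Since 4.79×10^6 > 2×10^6, the flow is turbulent.

Re = 4.79×10^6 (turbulent)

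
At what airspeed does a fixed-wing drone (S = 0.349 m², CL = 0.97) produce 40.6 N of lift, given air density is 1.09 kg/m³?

v = 14.8 m/s

L = ½ρv²S·CL ⇒ v = √(2L/(ρ·S·CL))
v = √(2 × 40.6 / (1.09 × 0.349 × 0.97)) = √220.1 = 14.8 m/s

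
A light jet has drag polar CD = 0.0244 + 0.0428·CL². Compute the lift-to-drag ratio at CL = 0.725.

CD = 0.0244 + 0.0428 × 0.725² = 0.0469
L/D = CL/CD = 0.725 / 0.0469 = 15.5

L/D = 15.5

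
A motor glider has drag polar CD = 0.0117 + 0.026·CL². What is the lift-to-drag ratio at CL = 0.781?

L/D = 28.3

CD = 0.0117 + 0.026 × 0.781² = 0.02756
L/D = CL/CD = 0.781 / 0.02756 = 28.3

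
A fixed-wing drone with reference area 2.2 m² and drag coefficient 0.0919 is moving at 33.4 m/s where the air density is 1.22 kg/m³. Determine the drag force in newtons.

D = 138 N

D = ½ρv²S·CD = ½ × 1.22 × 33.4² × 2.2 × 0.0919 = 138 N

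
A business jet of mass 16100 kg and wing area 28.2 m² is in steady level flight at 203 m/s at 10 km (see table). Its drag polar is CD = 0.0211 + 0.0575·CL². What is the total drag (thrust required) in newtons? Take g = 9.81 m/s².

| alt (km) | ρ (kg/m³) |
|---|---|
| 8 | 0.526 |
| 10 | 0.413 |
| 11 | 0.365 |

At 10 km, from the table: ρ = 0.413 kg/m³.
Level flight ⇒ L = W = m·g = 16100 × 9.81 = 1.5794×10^5 N.
q = ½ρv² = ½ × 0.413 × 203² = 8510 Pa.
CL = 2W/(ρv²S) = 2×1.5794×10^5/(0.413×203²×28.2) = 0.6582.
CD = 0.0211 + 0.0575 × 0.6582² = 0.04601.
D = q·S·CD = 8510 × 28.2 × 0.04601 = 11040 N

D = 11000 N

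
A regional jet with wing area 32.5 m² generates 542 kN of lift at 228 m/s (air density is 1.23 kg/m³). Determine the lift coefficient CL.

From L = ½ρv²S·CL, rearranging gives CL = 2L/(ρv²S).
CL = 2 × 5.42×10^5 / (1.23 × 228² × 32.5) = 0.522

CL = 0.522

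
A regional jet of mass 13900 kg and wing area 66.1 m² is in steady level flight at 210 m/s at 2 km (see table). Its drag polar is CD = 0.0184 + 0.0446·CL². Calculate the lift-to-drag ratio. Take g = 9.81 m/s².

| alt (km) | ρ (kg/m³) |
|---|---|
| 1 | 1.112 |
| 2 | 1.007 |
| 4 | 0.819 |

At 2 km, from the table: ρ = 1.007 kg/m³.
Weight W = mg = 13900 × 9.81 = 1.3636×10^5 N; in level flight L = W.
Dynamic pressure q = 0.5 × 1.007 × 210² = 22200 Pa.
CL = 2W/(ρv²S) = 2×1.3636×10^5/(1.007×210²×66.1) = 0.09291.
CD = 0.0184 + 0.0446 × 0.09291² = 0.01878.
L/D = CL/CD = 0.09291 / 0.01878 = 4.95

L/D = 4.95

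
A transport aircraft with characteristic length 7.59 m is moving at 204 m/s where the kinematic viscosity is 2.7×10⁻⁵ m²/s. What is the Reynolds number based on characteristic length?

Re = v·c/ν = 204 × 7.59 / (2.7×10⁻⁵) = 5.73×10^7

Re = 5.73×10^7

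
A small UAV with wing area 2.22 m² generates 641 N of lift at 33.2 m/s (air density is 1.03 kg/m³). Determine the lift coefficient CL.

From L = ½ρv²S·CL, rearranging gives CL = 2L/(ρv²S).
CL = 2 × 641 / (1.03 × 33.2² × 2.22) = 0.509

CL = 0.509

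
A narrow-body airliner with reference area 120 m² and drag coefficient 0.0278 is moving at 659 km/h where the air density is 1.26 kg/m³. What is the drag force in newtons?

D = 70400 N

Convert speed: v = 659 km/h ÷ 3.6 = 183.1 m/s.
Dynamic pressure q = ½ρv² = ½ × 1.26 × 183.1² = 21110 Pa.
D = q·S·CD = 21110 × 120 × 0.0278 = 70400 N ≈ 70.4 kN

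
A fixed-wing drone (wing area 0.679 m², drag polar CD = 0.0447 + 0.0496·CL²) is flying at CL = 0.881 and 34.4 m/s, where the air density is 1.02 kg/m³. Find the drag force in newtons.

CD = 0.0447 + 0.0496 × 0.881² = 0.0832
D = ½ρv²S·CD = ½ × 1.02 × 34.4² × 0.679 × 0.0832 = 34.1 N

D = 34.1 N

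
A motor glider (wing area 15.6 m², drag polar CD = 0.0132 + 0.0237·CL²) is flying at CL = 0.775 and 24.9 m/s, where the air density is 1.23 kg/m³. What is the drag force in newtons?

D = 163 N

CD = 0.0132 + 0.0237 × 0.775² = 0.02743
D = ½ρv²S·CD = ½ × 1.23 × 24.9² × 15.6 × 0.02743 = 163 N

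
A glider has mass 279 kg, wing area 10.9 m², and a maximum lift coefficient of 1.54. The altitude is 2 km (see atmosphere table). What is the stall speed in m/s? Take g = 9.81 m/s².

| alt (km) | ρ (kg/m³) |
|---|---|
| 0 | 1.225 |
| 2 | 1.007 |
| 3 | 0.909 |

V_stall = 18 m/s

At 2 km, from the table: ρ = 1.007 kg/m³.
Stall occurs when L = W at CL,max. W = mg = 279 × 9.81 = 2737 N.
From L = ½ρV²S·CL,max = W: V_stall = √(2W/(ρSCL,max)) = √(2·2737/(1.007·10.9·1.54))
V_stall = √323.8 = 18 m/s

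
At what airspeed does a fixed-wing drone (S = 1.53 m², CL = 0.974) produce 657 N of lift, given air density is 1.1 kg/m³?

v = 28.3 m/s

L = ½ρv²S·CL ⇒ v = √(2L/(ρ·S·CL))
v = √(2 × 657 / (1.1 × 1.53 × 0.974)) = √801.6 = 28.3 m/s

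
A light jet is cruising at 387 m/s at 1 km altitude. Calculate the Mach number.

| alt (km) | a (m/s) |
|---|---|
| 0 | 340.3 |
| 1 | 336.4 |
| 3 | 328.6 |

At 1 km, from the table: a = 336.4 m/s.
M = v/a = 387 / 336.4 = 1.15

M = 1.15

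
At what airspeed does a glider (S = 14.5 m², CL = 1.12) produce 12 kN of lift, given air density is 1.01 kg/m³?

L = ½ρv²S·CL ⇒ v = √(2L/(ρ·S·CL))
v = √(2 × 12000 / (1.01 × 14.5 × 1.12)) = √1463 = 38.3 m/s

v = 38.3 m/s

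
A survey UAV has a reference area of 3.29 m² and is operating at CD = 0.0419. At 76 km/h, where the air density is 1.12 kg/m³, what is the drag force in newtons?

D = 34.4 N

Convert speed: v = 76 km/h ÷ 3.6 = 21.11 m/s.
Dynamic pressure q = ½ρv² = ½ × 1.12 × 21.11² = 249.6 Pa.
D = q·S·CD = 249.6 × 3.29 × 0.0419 = 34.4 N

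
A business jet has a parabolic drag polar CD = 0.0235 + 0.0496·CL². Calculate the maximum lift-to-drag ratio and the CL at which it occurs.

(L/D)max = 14.6, at CL = 0.688

For CD = CD0 + K·CL², (L/D)max occurs at CL* = √(CD0/K) and equals 1/(2√(K·CD0)).
(L/D)max = 1/(2√(0.0496 × 0.0235)) = 1/(2 × 0.03414) = 14.6
CL* = √(0.0235/0.0496) = 0.688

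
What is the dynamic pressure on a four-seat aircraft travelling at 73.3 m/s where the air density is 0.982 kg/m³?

q = ½ρv² = ½ × 0.982 × 73.3² = 2640 Pa

q = 2640 Pa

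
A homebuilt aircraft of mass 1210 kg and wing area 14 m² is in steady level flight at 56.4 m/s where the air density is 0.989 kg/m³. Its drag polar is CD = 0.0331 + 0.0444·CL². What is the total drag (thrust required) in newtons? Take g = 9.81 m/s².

D = 1010 N

In steady level flight, lift balances weight: W = mg = 1210 × 9.81 = 11870 N.
q = ½ρv² = ½ × 0.989 × 56.4² = 1573 Pa.
Required CL = L/(qS) = 11870/(1573·14) = 0.539.
CD = 0.0331 + 0.0444 × 0.539² = 0.046.
D = q·S·CD = 1573 × 14 × 0.046 = 1013 N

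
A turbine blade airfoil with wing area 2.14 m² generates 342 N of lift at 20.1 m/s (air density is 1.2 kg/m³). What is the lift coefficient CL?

From L = ½ρv²S·CL, rearranging gives CL = 2L/(ρv²S).
CL = 2 × 342 / (1.2 × 20.1² × 2.14) = 0.659

CL = 0.659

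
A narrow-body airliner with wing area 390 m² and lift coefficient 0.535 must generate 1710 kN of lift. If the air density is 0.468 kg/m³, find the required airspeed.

v = 187 m/s

L = ½ρv²S·CL ⇒ v = √(2L/(ρ·S·CL))
v = √(2 × 1.71×10^6 / (0.468 × 390 × 0.535)) = √35020 = 187 m/s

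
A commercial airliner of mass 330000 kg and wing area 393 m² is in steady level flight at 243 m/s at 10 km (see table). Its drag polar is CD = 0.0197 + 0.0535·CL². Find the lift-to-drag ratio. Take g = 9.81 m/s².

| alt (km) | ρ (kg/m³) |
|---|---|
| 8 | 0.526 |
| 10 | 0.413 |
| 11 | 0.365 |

At 10 km, from the table: ρ = 0.413 kg/m³.
Level flight ⇒ L = W = m·g = 330000 × 9.81 = 3.2373×10^6 N.
q = ½ρv² = ½ × 0.413 × 243² = 12190 Pa.
CL = 2W/(ρv²S) = 2×3.2373×10^6/(0.413×243²×393) = 0.6756.
CD = 0.0197 + 0.0535 × 0.6756² = 0.04412.
L/D = CL/CD = 0.6756 / 0.04412 = 15.3

L/D = 15.3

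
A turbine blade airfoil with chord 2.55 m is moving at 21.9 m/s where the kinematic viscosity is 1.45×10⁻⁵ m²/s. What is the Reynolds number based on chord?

Re = 3.85×10^6

Re = v·c/ν = 21.9 × 2.55 / (1.45×10⁻⁵) = 3.85×10^6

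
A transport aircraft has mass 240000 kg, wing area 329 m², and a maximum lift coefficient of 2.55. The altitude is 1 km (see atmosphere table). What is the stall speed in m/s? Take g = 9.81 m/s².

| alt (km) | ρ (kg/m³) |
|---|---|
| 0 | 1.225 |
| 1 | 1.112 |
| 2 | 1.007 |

At 1 km, from the table: ρ = 1.112 kg/m³.
Weight W = mg = 240000 × 9.81 = 2.354×10^6 N.
V_stall = √(2W/(ρ·S·CL,max)) = √(2 × 2.354×10^6 / (1.112 × 329 × 2.55))
V_stall = √5047 = 71 m/s

V_stall = 71 m/s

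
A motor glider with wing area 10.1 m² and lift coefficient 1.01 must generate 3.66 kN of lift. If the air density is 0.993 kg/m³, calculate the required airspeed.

v = 26.9 m/s

L = ½ρv²S·CL ⇒ v = √(2L/(ρ·S·CL))
v = √(2 × 3660 / (0.993 × 10.1 × 1.01)) = √722.6 = 26.9 m/s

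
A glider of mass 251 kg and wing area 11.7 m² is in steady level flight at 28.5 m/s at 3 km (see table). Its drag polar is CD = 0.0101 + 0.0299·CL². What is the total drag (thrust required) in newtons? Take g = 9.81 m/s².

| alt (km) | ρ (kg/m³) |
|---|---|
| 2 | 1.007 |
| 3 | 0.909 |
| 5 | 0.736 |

At 3 km, from the table: ρ = 0.909 kg/m³.
Level flight ⇒ L = W = m·g = 251 × 9.81 = 2462.3 N.
q = ½ρv² = ½ × 0.909 × 28.5² = 369.2 Pa.
Required CL = L/(qS) = 2462.3/(369.2·11.7) = 0.5701.
CD = 0.0101 + 0.0299 × 0.5701² = 0.01982.
D = q·S·CD = 369.2 × 11.7 × 0.01982 = 85.6 N

D = 85.6 N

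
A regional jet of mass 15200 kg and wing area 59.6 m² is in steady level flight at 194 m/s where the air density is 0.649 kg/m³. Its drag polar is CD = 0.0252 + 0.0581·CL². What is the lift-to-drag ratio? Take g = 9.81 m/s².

Level flight ⇒ L = W = m·g = 15200 × 9.81 = 1.4911×10^5 N.
q = ½ρv² = ½ × 0.649 × 194² = 12210 Pa.
CL = W/(q·S) = 1.4911×10^5 / (12210 × 59.6) = 0.2049.
CD = 0.0252 + 0.0581 × 0.2049² = 0.02764.
L/D = CL/CD = 0.2049 / 0.02764 = 7.41

L/D = 7.41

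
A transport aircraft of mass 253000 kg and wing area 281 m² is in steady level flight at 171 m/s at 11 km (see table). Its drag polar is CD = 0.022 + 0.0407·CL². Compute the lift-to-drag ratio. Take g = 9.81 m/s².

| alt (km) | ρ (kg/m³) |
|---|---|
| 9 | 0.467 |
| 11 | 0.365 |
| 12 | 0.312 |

At 11 km, from the table: ρ = 0.365 kg/m³.
Weight W = mg = 253000 × 9.81 = 2.4819×10^6 N; in level flight L = W.
q = ½ρv² = ½ × 0.365 × 171² = 5336 Pa.
CL = W/(q·S) = 2.4819×10^6 / (5336 × 281) = 1.655.
CD = 0.022 + 0.0407 × 1.655² = 0.1335.
L/D = CL/CD = 1.655 / 0.1335 = 12.4

L/D = 12.4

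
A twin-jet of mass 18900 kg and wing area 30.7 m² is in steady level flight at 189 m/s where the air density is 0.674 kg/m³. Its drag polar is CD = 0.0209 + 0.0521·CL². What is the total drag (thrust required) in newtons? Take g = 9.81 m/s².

Level flight ⇒ L = W = m·g = 18900 × 9.81 = 1.8541×10^5 N.
Dynamic pressure q = 0.5 × 0.674 × 189² = 12040 Pa.
CL = W/(q·S) = 1.8541×10^5 / (12040 × 30.7) = 0.5017.
CD = 0.0209 + 0.0521 × 0.5017² = 0.03401.
D = q·S·CD = 12040 × 30.7 × 0.03401 = 12570 N

D = 12600 N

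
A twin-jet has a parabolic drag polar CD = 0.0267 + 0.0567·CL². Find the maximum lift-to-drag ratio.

(L/D)max = 12.9

For CD = CD0 + K·CL², (L/D)max occurs at CL* = √(CD0/K) and equals 1/(2√(K·CD0)).
(L/D)max = 1/(2√(0.0567 × 0.0267)) = 1/(2 × 0.03891) = 12.9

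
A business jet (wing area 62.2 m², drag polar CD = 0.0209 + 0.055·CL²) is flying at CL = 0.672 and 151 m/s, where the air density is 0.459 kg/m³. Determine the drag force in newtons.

D = 14900 N

CD = 0.0209 + 0.055 × 0.672² = 0.04574
D = ½ρv²S·CD = ½ × 0.459 × 151² × 62.2 × 0.04574 = 14900 N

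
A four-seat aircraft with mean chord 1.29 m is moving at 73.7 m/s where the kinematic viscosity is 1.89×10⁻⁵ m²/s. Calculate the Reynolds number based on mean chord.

Re = v·c/ν = 73.7 × 1.29 / (1.89×10⁻⁵) = 5.03×10^6

Re = 5.03×10^6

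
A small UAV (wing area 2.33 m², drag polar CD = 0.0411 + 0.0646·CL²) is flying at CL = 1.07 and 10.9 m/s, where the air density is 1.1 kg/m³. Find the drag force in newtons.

D = 17.5 N

CD = 0.0411 + 0.0646 × 1.07² = 0.1151
D = ½ρv²S·CD = ½ × 1.1 × 10.9² × 2.33 × 0.1151 = 17.5 N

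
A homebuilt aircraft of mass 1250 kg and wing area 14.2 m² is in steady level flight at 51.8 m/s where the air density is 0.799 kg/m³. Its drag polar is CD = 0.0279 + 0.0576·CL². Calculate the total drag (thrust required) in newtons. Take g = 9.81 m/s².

D = 994 N

Level flight ⇒ L = W = m·g = 1250 × 9.81 = 12262 N.
q = ½ρv² = ½ × 0.799 × 51.8² = 1072 Pa.
CL = 2W/(ρv²S) = 2×12262/(0.799×51.8²×14.2) = 0.8056.
CD = 0.0279 + 0.0576 × 0.8056² = 0.06528.
D = q·S·CD = 1072 × 14.2 × 0.06528 = 993.7 N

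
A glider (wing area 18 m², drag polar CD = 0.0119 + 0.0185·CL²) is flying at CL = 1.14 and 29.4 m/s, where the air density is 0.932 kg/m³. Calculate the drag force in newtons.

D = 261 N

CD = 0.0119 + 0.0185 × 1.14² = 0.03594
D = ½ρv²S·CD = ½ × 0.932 × 29.4² × 18 × 0.03594 = 261 N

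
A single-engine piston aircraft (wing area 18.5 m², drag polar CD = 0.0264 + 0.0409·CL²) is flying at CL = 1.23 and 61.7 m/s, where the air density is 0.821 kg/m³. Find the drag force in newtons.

CD = 0.0264 + 0.0409 × 1.23² = 0.08828
D = ½ρv²S·CD = ½ × 0.821 × 61.7² × 18.5 × 0.08828 = 2550 N

D = 2550 N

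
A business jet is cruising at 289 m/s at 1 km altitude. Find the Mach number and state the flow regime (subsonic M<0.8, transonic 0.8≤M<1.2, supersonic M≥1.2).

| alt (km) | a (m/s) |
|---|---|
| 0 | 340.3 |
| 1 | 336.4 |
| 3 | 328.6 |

At 1 km, from the table: a = 336.4 m/s.
M = v/a = 289 / 336.4 = 0.859
M = 0.859 → transonic.

M = 0.859 (transonic)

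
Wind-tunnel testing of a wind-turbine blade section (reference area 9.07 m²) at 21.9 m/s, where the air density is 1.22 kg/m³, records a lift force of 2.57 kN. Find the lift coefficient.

CL = 0.969

From L = ½ρv²S·CL, rearranging gives CL = 2L/(ρv²S).
CL = 2 × 2570 / (1.22 × 21.9² × 9.07) = 0.969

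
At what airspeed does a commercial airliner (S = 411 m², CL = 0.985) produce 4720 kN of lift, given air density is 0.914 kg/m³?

L = ½ρv²S·CL ⇒ v = √(2L/(ρ·S·CL))
v = √(2 × 4.72×10^6 / (0.914 × 411 × 0.985)) = √25510 = 160 m/s

v = 160 m/s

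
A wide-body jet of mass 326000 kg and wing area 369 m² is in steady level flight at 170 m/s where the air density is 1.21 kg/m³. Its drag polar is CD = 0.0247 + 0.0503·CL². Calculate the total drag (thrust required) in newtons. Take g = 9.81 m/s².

Level flight ⇒ L = W = m·g = 326000 × 9.81 = 3.1981×10^6 N.
q = ½ρv² = ½ × 1.21 × 170² = 17480 Pa.
Required CL = L/(qS) = 3.1981×10^6/(17480·369) = 0.4957.
CD = 0.0247 + 0.0503 × 0.4957² = 0.03706.
D = q·S·CD = 17480 × 369 × 0.03706 = 2.391×10^5 N

D = 2.39×10^5 N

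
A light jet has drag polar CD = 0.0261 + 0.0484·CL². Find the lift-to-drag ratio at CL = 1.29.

L/D = 12.1

CD = 0.0261 + 0.0484 × 1.29² = 0.1066
L/D = CL/CD = 1.29 / 0.1066 = 12.1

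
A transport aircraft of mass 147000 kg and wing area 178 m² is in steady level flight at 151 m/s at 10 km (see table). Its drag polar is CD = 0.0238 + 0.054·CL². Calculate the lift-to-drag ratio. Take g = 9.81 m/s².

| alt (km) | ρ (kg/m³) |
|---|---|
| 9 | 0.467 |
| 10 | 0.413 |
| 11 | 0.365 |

At 10 km, from the table: ρ = 0.413 kg/m³.
In steady level flight, lift balances weight: W = mg = 147000 × 9.81 = 1.4421×10^6 N.
q = ½ρv² = ½ × 0.413 × 151² = 4708 Pa.
Required CL = L/(qS) = 1.4421×10^6/(4708·178) = 1.721.
CD = 0.0238 + 0.054 × 1.721² = 0.1837.
L/D = CL/CD = 1.721 / 0.1837 = 9.37

L/D = 9.37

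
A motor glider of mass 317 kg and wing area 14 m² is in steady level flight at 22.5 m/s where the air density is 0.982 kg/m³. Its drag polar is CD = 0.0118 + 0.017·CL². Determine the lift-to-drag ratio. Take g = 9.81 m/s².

L/D = 35.2

In steady level flight, lift balances weight: W = mg = 317 × 9.81 = 3109.8 N.
Dynamic pressure q = 0.5 × 0.982 × 22.5² = 248.6 Pa.
CL = 2W/(ρv²S) = 2×3109.8/(0.982×22.5²×14) = 0.8936.
CD = 0.0118 + 0.017 × 0.8936² = 0.02538.
L/D = CL/CD = 0.8936 / 0.02538 = 35.2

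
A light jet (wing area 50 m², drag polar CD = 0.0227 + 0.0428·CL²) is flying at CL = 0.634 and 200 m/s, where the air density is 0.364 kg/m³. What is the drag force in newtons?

CD = 0.0227 + 0.0428 × 0.634² = 0.0399
D = ½ρv²S·CD = ½ × 0.364 × 200² × 50 × 0.0399 = 14500 N

D = 14500 N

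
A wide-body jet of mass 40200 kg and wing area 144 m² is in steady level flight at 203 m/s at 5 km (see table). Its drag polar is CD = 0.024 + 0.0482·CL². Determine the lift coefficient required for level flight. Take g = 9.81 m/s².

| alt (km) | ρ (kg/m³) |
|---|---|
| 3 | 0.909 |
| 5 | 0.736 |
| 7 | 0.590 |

At 5 km, from the table: ρ = 0.736 kg/m³.
In steady level flight, lift balances weight: W = mg = 40200 × 9.81 = 3.9436×10^5 N.
q = ½ρv² = ½ × 0.736 × 203² = 15160 Pa.
CL = 2W/(ρv²S) = 2×3.9436×10^5/(0.736×203²×144) = 0.1806.

CL = 0.181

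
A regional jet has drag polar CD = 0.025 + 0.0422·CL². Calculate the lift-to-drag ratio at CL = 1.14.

L/D = 14.3

CD = 0.025 + 0.0422 × 1.14² = 0.07984
L/D = CL/CD = 1.14 / 0.07984 = 14.3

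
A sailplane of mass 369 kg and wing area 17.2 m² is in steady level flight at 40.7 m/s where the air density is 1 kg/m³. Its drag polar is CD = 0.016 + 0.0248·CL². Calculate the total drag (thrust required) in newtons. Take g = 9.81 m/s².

D = 251 N

Weight W = mg = 369 × 9.81 = 3619.9 N; in level flight L = W.
Dynamic pressure q = 0.5 × 1 × 40.7² = 828.2 Pa.
CL = W/(q·S) = 3619.9 / (828.2 × 17.2) = 0.2541.
CD = 0.016 + 0.0248 × 0.2541² = 0.0176.
D = q·S·CD = 828.2 × 17.2 × 0.0176 = 250.7 N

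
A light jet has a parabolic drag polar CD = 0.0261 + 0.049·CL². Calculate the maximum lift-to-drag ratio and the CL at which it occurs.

For CD = CD0 + K·CL², (L/D)max occurs at CL* = √(CD0/K) and equals 1/(2√(K·CD0)).
(L/D)max = 1/(2√(0.049 × 0.0261)) = 1/(2 × 0.03576) = 14
CL* = √(0.0261/0.049) = 0.73

(L/D)max = 14, at CL = 0.73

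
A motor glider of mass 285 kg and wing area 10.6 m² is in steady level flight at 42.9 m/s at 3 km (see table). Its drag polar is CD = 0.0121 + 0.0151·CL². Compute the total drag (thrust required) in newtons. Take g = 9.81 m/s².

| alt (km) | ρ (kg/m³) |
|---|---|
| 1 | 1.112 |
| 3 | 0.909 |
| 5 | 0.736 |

At 3 km, from the table: ρ = 0.909 kg/m³.
In steady level flight, lift balances weight: W = mg = 285 × 9.81 = 2795.9 N.
Dynamic pressure q = 0.5 × 0.909 × 42.9² = 836.5 Pa.
CL = 2W/(ρv²S) = 2×2795.9/(0.909×42.9²×10.6) = 0.3153.
CD = 0.0121 + 0.0151 × 0.3153² = 0.0136.
D = q·S·CD = 836.5 × 10.6 × 0.0136 = 120.6 N

D = 121 N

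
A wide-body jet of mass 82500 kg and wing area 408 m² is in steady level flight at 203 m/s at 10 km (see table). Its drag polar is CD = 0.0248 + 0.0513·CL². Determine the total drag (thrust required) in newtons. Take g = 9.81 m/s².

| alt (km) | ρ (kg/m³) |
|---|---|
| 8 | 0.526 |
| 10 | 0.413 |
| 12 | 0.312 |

At 10 km, from the table: ρ = 0.413 kg/m³.
In steady level flight, lift balances weight: W = mg = 82500 × 9.81 = 8.0932×10^5 N.
Dynamic pressure q = 0.5 × 0.413 × 203² = 8510 Pa.
CL = 2W/(ρv²S) = 2×8.0932×10^5/(0.413×203²×408) = 0.2331.
CD = 0.0248 + 0.0513 × 0.2331² = 0.02759.
D = q·S·CD = 8510 × 408 × 0.02759 = 95780 N

D = 95800 N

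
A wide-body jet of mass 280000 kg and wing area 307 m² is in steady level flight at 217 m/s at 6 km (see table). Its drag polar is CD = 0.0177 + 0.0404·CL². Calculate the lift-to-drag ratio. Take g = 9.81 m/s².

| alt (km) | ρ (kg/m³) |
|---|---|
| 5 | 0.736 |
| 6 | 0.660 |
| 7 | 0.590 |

L/D = 18.5

At 6 km, from the table: ρ = 0.660 kg/m³.
Level flight ⇒ L = W = m·g = 280000 × 9.81 = 2.7468×10^6 N.
q = ½ρv² = ½ × 0.66 × 217² = 15540 Pa.
CL = 2W/(ρv²S) = 2×2.7468×10^6/(0.66×217²×307) = 0.5758.
CD = 0.0177 + 0.0404 × 0.5758² = 0.03109.
L/D = CL/CD = 0.5758 / 0.03109 = 18.5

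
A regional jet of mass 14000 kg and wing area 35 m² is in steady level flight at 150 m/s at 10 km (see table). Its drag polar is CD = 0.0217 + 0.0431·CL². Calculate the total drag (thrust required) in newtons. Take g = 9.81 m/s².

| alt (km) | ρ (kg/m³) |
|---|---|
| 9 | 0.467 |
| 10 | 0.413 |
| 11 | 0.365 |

D = 8530 N

At 10 km, from the table: ρ = 0.413 kg/m³.
Level flight ⇒ L = W = m·g = 14000 × 9.81 = 1.3734×10^5 N.
q = ½ρv² = ½ × 0.413 × 150² = 4646 Pa.
Required CL = L/(qS) = 1.3734×10^5/(4646·35) = 0.8446.
CD = 0.0217 + 0.0431 × 0.8446² = 0.05244.
D = q·S·CD = 4646 × 35 × 0.05244 = 8528 N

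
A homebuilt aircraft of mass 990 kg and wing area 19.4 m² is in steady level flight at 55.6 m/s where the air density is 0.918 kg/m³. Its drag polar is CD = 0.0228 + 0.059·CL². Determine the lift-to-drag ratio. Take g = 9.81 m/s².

Weight W = mg = 990 × 9.81 = 9711.9 N; in level flight L = W.
Dynamic pressure q = 0.5 × 0.918 × 55.6² = 1419 Pa.
Required CL = L/(qS) = 9711.9/(1419·19.4) = 0.3528.
CD = 0.0228 + 0.059 × 0.3528² = 0.03014.
L/D = CL/CD = 0.3528 / 0.03014 = 11.7

L/D = 11.7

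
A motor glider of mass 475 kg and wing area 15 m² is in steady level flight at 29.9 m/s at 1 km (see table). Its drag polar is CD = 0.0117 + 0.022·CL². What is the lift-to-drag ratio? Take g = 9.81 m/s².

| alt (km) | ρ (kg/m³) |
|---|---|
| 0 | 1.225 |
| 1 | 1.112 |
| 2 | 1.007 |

L/D = 30.8

At 1 km, from the table: ρ = 1.112 kg/m³.
Weight W = mg = 475 × 9.81 = 4659.8 N; in level flight L = W.
q = ½ρv² = ½ × 1.112 × 29.9² = 497.1 Pa.
Required CL = L/(qS) = 4659.8/(497.1·15) = 0.625.
CD = 0.0117 + 0.022 × 0.625² = 0.02029.
L/D = CL/CD = 0.625 / 0.02029 = 30.8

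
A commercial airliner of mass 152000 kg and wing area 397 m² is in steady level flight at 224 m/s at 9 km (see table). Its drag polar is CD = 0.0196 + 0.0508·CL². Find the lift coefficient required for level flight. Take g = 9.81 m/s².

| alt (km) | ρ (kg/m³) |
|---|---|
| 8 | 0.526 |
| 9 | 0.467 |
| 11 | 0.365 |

CL = 0.321

At 9 km, from the table: ρ = 0.467 kg/m³.
Weight W = mg = 152000 × 9.81 = 1.4911×10^6 N; in level flight L = W.
Dynamic pressure q = 0.5 × 0.467 × 224² = 11720 Pa.
CL = W/(q·S) = 1.4911×10^6 / (11720 × 397) = 0.3206.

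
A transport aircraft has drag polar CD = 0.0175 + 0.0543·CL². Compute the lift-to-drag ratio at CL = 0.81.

CD = 0.0175 + 0.0543 × 0.81² = 0.05313
L/D = CL/CD = 0.81 / 0.05313 = 15.2

L/D = 15.2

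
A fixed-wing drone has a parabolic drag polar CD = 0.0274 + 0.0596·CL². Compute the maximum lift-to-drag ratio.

(L/D)max = 12.4

For CD = CD0 + K·CL², (L/D)max occurs at CL* = √(CD0/K) and equals 1/(2√(K·CD0)).
(L/D)max = 1/(2√(0.0596 × 0.0274)) = 1/(2 × 0.04041) = 12.4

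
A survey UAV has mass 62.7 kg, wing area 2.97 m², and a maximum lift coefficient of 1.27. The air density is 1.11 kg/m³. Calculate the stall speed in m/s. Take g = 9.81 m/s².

V_stall = 17.1 m/s

Stall occurs when L = W at CL,max. W = mg = 62.7 × 9.81 = 615.1 N.
V_stall = √(2W/(ρ·S·CL,max)) = √(2 × 615.1 / (1.11 × 2.97 × 1.27))
V_stall = √293.8 = 17.1 m/s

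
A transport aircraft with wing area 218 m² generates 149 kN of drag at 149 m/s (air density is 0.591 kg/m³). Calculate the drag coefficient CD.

From D = ½ρv²S·CD, rearranging gives CD = 2D/(ρv²S).
CD = 2 × 1.49×10^5 / (0.591 × 149² × 218) = 0.104

CD = 0.104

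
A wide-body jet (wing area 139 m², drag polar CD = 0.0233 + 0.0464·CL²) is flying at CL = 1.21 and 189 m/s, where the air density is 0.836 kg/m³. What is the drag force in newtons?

CD = 0.0233 + 0.0464 × 1.21² = 0.09123
D = ½ρv²S·CD = ½ × 0.836 × 189² × 139 × 0.09123 = 1.89×10^5 N

D = 1.89×10^5 N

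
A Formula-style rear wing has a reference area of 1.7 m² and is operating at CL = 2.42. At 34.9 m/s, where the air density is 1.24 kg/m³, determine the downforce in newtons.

L = 3110 N

L = ½ρv²S·CL = ½ × 1.24 × 34.9² × 1.7 × 2.42 = 3110 N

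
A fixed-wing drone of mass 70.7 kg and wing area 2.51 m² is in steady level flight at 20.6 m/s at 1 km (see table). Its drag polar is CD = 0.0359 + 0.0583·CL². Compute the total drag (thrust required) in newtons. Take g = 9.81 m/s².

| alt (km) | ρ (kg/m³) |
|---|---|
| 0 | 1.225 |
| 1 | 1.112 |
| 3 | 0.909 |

At 1 km, from the table: ρ = 1.112 kg/m³.
Level flight ⇒ L = W = m·g = 70.7 × 9.81 = 693.57 N.
Dynamic pressure q = 0.5 × 1.112 × 20.6² = 235.9 Pa.
CL = W/(q·S) = 693.57 / (235.9 × 2.51) = 1.171.
CD = 0.0359 + 0.0583 × 1.171² = 0.1159.
D = q·S·CD = 235.9 × 2.51 × 0.1159 = 68.62 N

D = 68.6 N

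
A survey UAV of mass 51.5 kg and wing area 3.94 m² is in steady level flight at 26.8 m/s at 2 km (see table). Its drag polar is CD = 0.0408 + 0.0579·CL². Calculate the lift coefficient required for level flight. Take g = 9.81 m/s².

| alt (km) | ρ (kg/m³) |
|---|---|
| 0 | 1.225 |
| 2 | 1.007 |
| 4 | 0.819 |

CL = 0.355

At 2 km, from the table: ρ = 1.007 kg/m³.
Level flight ⇒ L = W = m·g = 51.5 × 9.81 = 505.22 N.
q = ½ρv² = ½ × 1.007 × 26.8² = 361.6 Pa.
CL = W/(q·S) = 505.22 / (361.6 × 3.94) = 0.3546.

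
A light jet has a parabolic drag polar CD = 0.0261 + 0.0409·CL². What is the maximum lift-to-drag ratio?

(L/D)max = 15.3

For CD = CD0 + K·CL², (L/D)max occurs at CL* = √(CD0/K) and equals 1/(2√(K·CD0)).
(L/D)max = 1/(2√(0.0409 × 0.0261)) = 1/(2 × 0.03267) = 15.3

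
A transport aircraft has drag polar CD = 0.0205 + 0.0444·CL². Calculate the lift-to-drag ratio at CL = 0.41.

L/D = 14.7

CD = 0.0205 + 0.0444 × 0.41² = 0.02796
L/D = CL/CD = 0.41 / 0.02796 = 14.7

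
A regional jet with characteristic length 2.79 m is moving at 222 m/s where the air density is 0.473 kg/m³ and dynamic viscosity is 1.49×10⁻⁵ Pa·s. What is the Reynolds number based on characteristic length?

Re = 1.97×10^7

Re = ρ·v·c/μ = 0.473 × 222 × 2.79 / (1.49×10⁻⁵) = 1.97×10^7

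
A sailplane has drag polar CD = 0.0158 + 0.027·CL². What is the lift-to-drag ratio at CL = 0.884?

L/D = 24

CD = 0.0158 + 0.027 × 0.884² = 0.0369
L/D = CL/CD = 0.884 / 0.0369 = 24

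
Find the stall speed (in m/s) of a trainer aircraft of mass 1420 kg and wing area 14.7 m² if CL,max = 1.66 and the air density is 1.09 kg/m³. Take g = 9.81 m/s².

V_stall = 32.4 m/s

Weight W = mg = 1420 × 9.81 = 13930 N.
From L = ½ρV²S·CL,max = W: V_stall = √(2W/(ρSCL,max)) = √(2·13930/(1.09·14.7·1.66))
V_stall = √1047 = 32.4 m/s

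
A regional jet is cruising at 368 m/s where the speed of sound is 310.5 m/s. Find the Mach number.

M = v/a = 368 / 310.5 = 1.19

M = 1.19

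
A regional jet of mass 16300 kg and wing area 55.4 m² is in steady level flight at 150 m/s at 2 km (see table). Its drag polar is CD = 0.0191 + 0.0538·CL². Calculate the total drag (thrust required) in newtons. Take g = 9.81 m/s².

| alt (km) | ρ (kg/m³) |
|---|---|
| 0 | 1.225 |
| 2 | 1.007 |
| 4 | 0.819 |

D = 14200 N

At 2 km, from the table: ρ = 1.007 kg/m³.
In steady level flight, lift balances weight: W = mg = 16300 × 9.81 = 1.599×10^5 N.
Dynamic pressure q = 0.5 × 1.007 × 150² = 11330 Pa.
CL = W/(q·S) = 1.599×10^5 / (11330 × 55.4) = 0.2548.
CD = 0.0191 + 0.0538 × 0.2548² = 0.02259.
D = q·S·CD = 11330 × 55.4 × 0.02259 = 14180 N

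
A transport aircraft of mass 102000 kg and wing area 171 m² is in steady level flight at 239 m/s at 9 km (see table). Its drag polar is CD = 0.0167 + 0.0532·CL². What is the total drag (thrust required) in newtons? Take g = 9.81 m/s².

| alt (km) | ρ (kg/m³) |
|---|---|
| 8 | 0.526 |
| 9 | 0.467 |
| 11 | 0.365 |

D = 61400 N

At 9 km, from the table: ρ = 0.467 kg/m³.
Level flight ⇒ L = W = m·g = 102000 × 9.81 = 1.0006×10^6 N.
q = ½ρv² = ½ × 0.467 × 239² = 13340 Pa.
CL = 2W/(ρv²S) = 2×1.0006×10^6/(0.467×239²×171) = 0.4387.
CD = 0.0167 + 0.0532 × 0.4387² = 0.02694.
D = q·S·CD = 13340 × 171 × 0.02694 = 61440 N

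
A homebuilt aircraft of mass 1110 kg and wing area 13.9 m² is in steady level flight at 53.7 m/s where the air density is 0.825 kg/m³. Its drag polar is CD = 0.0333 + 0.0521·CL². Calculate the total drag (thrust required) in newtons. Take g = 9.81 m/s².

D = 924 N

Weight W = mg = 1110 × 9.81 = 10889 N; in level flight L = W.
Dynamic pressure q = 0.5 × 0.825 × 53.7² = 1190 Pa.
Required CL = L/(qS) = 10889/(1190·13.9) = 0.6586.
CD = 0.0333 + 0.0521 × 0.6586² = 0.0559.
D = q·S·CD = 1190 × 13.9 × 0.0559 = 924.2 N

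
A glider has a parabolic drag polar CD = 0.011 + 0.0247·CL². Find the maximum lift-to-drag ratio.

(L/D)max = 30.3

For CD = CD0 + K·CL², (L/D)max occurs at CL* = √(CD0/K) and equals 1/(2√(K·CD0)).
(L/D)max = 1/(2√(0.0247 × 0.011)) = 1/(2 × 0.01648) = 30.3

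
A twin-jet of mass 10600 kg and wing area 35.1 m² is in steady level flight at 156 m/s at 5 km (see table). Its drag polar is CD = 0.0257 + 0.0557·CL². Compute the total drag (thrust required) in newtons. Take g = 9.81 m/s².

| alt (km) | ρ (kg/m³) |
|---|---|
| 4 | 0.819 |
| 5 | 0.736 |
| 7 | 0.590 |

D = 9990 N

At 5 km, from the table: ρ = 0.736 kg/m³.
In steady level flight, lift balances weight: W = mg = 10600 × 9.81 = 1.0399×10^5 N.
Dynamic pressure q = 0.5 × 0.736 × 156² = 8956 Pa.
CL = 2W/(ρv²S) = 2×1.0399×10^5/(0.736×156²×35.1) = 0.3308.
CD = 0.0257 + 0.0557 × 0.3308² = 0.0318.
D = q·S·CD = 8956 × 35.1 × 0.0318 = 9995 N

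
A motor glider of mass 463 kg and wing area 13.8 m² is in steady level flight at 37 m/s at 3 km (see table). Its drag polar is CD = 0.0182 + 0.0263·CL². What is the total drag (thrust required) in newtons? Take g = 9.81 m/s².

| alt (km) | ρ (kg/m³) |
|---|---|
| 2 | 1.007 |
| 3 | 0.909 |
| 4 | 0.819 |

At 3 km, from the table: ρ = 0.909 kg/m³.
Level flight ⇒ L = W = m·g = 463 × 9.81 = 4542 N.
Dynamic pressure q = 0.5 × 0.909 × 37² = 622.2 Pa.
CL = 2W/(ρv²S) = 2×4542/(0.909×37²×13.8) = 0.529.
CD = 0.0182 + 0.0263 × 0.529² = 0.02556.
D = q·S·CD = 622.2 × 13.8 × 0.02556 = 219.5 N

D = 219 N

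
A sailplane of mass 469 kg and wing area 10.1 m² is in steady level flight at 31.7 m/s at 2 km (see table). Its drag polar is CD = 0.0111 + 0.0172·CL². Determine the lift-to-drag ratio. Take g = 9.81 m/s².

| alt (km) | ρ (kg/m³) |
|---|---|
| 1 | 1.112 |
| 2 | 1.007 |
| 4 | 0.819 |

At 2 km, from the table: ρ = 1.007 kg/m³.
In steady level flight, lift balances weight: W = mg = 469 × 9.81 = 4600.9 N.
Dynamic pressure q = 0.5 × 1.007 × 31.7² = 506 Pa.
CL = W/(q·S) = 4600.9 / (506 × 10.1) = 0.9003.
CD = 0.0111 + 0.0172 × 0.9003² = 0.02504.
L/D = CL/CD = 0.9003 / 0.02504 = 36

L/D = 36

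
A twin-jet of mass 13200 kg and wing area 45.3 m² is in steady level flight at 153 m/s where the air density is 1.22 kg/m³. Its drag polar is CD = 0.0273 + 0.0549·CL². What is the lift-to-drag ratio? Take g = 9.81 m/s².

Level flight ⇒ L = W = m·g = 13200 × 9.81 = 1.2949×10^5 N.
Dynamic pressure q = 0.5 × 1.22 × 153² = 14280 Pa.
CL = W/(q·S) = 1.2949×10^5 / (14280 × 45.3) = 0.2002.
CD = 0.0273 + 0.0549 × 0.2002² = 0.0295.
L/D = CL/CD = 0.2002 / 0.0295 = 6.79

L/D = 6.79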